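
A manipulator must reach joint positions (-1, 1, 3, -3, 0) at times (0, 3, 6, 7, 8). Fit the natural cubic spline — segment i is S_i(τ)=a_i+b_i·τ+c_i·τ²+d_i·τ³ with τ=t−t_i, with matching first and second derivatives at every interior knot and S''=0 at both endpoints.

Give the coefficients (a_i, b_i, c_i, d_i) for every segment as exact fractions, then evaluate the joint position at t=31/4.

Δ: Δ0=2/3, Δ1=2/3, Δ2=-6, Δ3=3
row 1: diag=12, rhs=0; c'=1/4, d'=0
row 2: denom=8−3·1/4=29/4; d'=(-40−3·0)/(29/4)=-160/29
row 3: denom=4−1·4/29=112/29; d'=(54−1·-160/29)/(112/29)=863/56
back: M3=863/56
back: M2=-160/29−4/29·863/56=-107/14
back: M1=0−1/4·-107/14=107/56
M: M0=0, M1=107/56, M2=-107/14, M3=863/56, M4=0
seg 0: a=-1, c=M0/2=0, d=(M1−M0)/(6·3)=107/1008, b=Δ0−h0·(2M0+M1)/6=-97/336
seg 1: a=1, c=M1/2=107/112, d=(M2−M1)/(6·3)=-535/1008, b=Δ1−h1·(2M1+M2)/6=433/168
seg 2: a=3, c=M2/2=-107/28, d=(M3−M2)/(6·1)=1291/336, b=Δ2−h2·(2M2+M3)/6=-289/48
seg 3: a=-3, c=M3/2=863/112, d=(M4−M3)/(6·1)=-863/336, b=Δ3−h3·(2M3+M4)/6=-359/168
t_q=31/4 → seg 3, τ=3/4; S=-3+-359/168·τ+863/112·τ²+-863/336·τ³=-9691/7168

  seg 0: a=-1 b=-97/336 c=0 d=107/1008
  seg 1: a=1 b=433/168 c=107/112 d=-535/1008
  seg 2: a=3 b=-289/48 c=-107/28 d=1291/336
  seg 3: a=-3 b=-359/168 c=863/112 d=-863/336
S(31/4) = -9691/7168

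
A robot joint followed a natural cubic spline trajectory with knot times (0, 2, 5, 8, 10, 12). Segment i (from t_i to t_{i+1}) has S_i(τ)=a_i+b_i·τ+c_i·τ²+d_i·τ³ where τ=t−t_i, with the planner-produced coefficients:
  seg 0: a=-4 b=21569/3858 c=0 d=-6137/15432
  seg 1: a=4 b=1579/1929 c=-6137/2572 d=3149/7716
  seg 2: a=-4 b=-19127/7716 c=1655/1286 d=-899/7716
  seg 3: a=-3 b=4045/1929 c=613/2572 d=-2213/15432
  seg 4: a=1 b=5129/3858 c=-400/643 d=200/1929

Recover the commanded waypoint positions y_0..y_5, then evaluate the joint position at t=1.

y_0=-4 y_1=4 y_2=-4 y_3=-3 y_4=1 y_5=2
S(1) = 6137/5144

y_0 = S_0(0) = a_0 = -4
y_1 = S_1(0) = a_1 = 4
y_2 = S_2(0) = a_2 = -4
y_3 = S_3(0) = a_3 = -3
y_4 = S_4(0) = a_4 = 1
y_5 = S_4(2) = 2
t_q=1 is in segment 0 (τ=1); S_0(τ)=6137/5144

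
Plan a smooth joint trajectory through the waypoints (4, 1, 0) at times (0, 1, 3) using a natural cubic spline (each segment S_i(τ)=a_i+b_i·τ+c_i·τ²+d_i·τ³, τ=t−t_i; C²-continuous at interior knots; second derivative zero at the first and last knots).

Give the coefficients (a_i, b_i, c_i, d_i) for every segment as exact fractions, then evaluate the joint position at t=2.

Δ: Δ0=-3, Δ1=-1/2
row 1: diag=6, rhs=15; c'=1/3, d'=5/2
back: M1=5/2
M: M0=0, M1=5/2, M2=0
seg 0: a=4, c=M0/2=0, d=(M1−M0)/(6·1)=5/12, b=Δ0−h0·(2M0+M1)/6=-41/12
seg 1: a=1, c=M1/2=5/4, d=(M2−M1)/(6·2)=-5/24, b=Δ1−h1·(2M1+M2)/6=-13/6
t_q=2 → seg 1, τ=1; S=1+-13/6·τ+5/4·τ²+-5/24·τ³=-1/8

  seg 0: a=4 b=-41/12 c=0 d=5/12
  seg 1: a=1 b=-13/6 c=5/4 d=-5/24
S(2) = -1/8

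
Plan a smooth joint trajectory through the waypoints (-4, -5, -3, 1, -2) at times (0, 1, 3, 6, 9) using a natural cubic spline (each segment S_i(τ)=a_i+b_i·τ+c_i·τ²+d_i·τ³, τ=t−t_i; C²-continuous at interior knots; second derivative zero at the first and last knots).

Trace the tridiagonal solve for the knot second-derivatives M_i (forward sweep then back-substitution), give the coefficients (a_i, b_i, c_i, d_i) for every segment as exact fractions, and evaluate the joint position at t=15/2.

  seg 0: a=-4 b=-409/309 c=0 d=100/309
  seg 1: a=-5 b=-109/309 c=100/103 d=-91/618
  seg 2: a=-3 b=545/309 c=9/103 d=-214/2781
  seg 3: a=1 b=65/309 c=-187/309 d=187/2781
S(15/2) = 149/824

Δ: Δ0=-1, Δ1=1, Δ2=4/3, Δ3=-1
row 1: diag=6, rhs=12; c'=1/3, d'=2
row 2: denom=10−2·1/3=28/3; d'=(2−2·2)/(28/3)=-3/14
row 3: denom=12−3·9/28=309/28; d'=(-14−3·-3/14)/(309/28)=-374/309
back: M3=-374/309
back: M2=-3/14−9/28·-374/309=18/103
back: M1=2−1/3·18/103=200/103
M: M0=0, M1=200/103, M2=18/103, M3=-374/309, M4=0
seg 0: a=-4, c=M0/2=0, d=(M1−M0)/(6·1)=100/309, b=Δ0−h0·(2M0+M1)/6=-409/309
seg 1: a=-5, c=M1/2=100/103, d=(M2−M1)/(6·2)=-91/618, b=Δ1−h1·(2M1+M2)/6=-109/309
seg 2: a=-3, c=M2/2=9/103, d=(M3−M2)/(6·3)=-214/2781, b=Δ2−h2·(2M2+M3)/6=545/309
seg 3: a=1, c=M3/2=-187/309, d=(M4−M3)/(6·3)=187/2781, b=Δ3−h3·(2M3+M4)/6=65/309
t_q=15/2 → seg 3, τ=3/2; S=1+65/309·τ+-187/309·τ²+187/2781·τ³=149/824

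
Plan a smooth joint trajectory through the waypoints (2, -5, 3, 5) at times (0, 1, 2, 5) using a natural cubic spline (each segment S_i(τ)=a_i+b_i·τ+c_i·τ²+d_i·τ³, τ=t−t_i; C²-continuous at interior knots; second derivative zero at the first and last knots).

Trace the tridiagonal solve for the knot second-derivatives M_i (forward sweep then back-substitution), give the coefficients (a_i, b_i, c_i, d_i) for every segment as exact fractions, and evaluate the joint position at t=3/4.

Δ: Δ0=-7, Δ1=8, Δ2=2/3
row 1: diag=4, rhs=90; c'=1/4, d'=45/2
row 2: denom=8−1·1/4=31/4; d'=(-44−1·45/2)/(31/4)=-266/31
back: M2=-266/31
back: M1=45/2−1/4·-266/31=764/31
M: M0=0, M1=764/31, M2=-266/31, M3=0
seg 0: a=2, c=M0/2=0, d=(M1−M0)/(6·1)=382/93, b=Δ0−h0·(2M0+M1)/6=-1033/93
seg 1: a=-5, c=M1/2=382/31, d=(M2−M1)/(6·1)=-515/93, b=Δ1−h1·(2M1+M2)/6=113/93
seg 2: a=3, c=M2/2=-133/31, d=(M3−M2)/(6·3)=133/279, b=Δ2−h2·(2M2+M3)/6=860/93
t_q=3/4 → seg 0, τ=3/4; S=2+-1033/93·τ+0·τ²+382/93·τ³=-4561/992

  seg 0: a=2 b=-1033/93 c=0 d=382/93
  seg 1: a=-5 b=113/93 c=382/31 d=-515/93
  seg 2: a=3 b=860/93 c=-133/31 d=133/279
S(3/4) = -4561/992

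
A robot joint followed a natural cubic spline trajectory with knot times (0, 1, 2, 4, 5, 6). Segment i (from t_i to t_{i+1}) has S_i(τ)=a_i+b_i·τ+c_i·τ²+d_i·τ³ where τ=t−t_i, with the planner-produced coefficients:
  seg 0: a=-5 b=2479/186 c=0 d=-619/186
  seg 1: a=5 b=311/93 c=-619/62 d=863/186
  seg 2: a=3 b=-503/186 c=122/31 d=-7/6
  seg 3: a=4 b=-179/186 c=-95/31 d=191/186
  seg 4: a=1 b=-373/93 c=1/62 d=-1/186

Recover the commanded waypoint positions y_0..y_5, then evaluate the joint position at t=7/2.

y_0 = S_0(0) = a_0 = -5
y_1 = S_1(0) = a_1 = 5
y_2 = S_2(0) = a_2 = 3
y_3 = S_3(0) = a_3 = 4
y_4 = S_4(0) = a_4 = 1
y_5 = S_4(1) = -3
t_q=7/2 is in segment 2 (τ=3/2); S_2(τ)=1915/496

y_0=-5 y_1=5 y_2=3 y_3=4 y_4=1 y_5=-3
S(7/2) = 1915/496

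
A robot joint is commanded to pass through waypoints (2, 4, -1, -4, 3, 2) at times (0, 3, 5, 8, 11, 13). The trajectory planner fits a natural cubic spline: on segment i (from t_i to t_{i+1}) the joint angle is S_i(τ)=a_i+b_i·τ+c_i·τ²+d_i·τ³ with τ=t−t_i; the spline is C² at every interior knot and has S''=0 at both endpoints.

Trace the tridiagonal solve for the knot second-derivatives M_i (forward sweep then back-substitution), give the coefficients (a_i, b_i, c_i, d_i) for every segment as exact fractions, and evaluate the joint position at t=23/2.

Δ: Δ0=2/3, Δ1=-5/2, Δ2=-1, Δ3=7/3, Δ4=-1/2
row 1: diag=10, rhs=-19; c'=1/5, d'=-19/10
row 2: denom=10−2·1/5=48/5; d'=(9−2·-19/10)/(48/5)=4/3
row 3: denom=12−3·5/16=177/16; d'=(20−3·4/3)/(177/16)=256/177
row 4: denom=10−3·16/59=542/59; d'=(-17−3·256/177)/(542/59)=-1259/542
back: M4=-1259/542
back: M3=256/177−16/59·-1259/542=1688/813
back: M2=4/3−5/16·1688/813=371/542
back: M1=-19/10−1/5·371/542=-552/271
M: M0=0, M1=-552/271, M2=371/542, M3=1688/813, M4=-1259/542, M5=0
seg 0: a=2, c=M0/2=0, d=(M1−M0)/(6·3)=-92/813, b=Δ0−h0·(2M0+M1)/6=1370/813
seg 1: a=4, c=M1/2=-276/271, d=(M2−M1)/(6·2)=1475/6504, b=Δ1−h1·(2M1+M2)/6=-1114/813
seg 2: a=-1, c=M2/2=371/1084, d=(M3−M2)/(6·3)=2263/29268, b=Δ2−h2·(2M2+M3)/6=-4427/1626
seg 3: a=-4, c=M3/2=844/813, d=(M4−M3)/(6·3)=-7153/29268, b=Δ3−h3·(2M3+M4)/6=4613/3252
seg 4: a=3, c=M4/2=-1259/1084, d=(M5−M4)/(6·2)=1259/6504, b=Δ4−h4·(2M4+M5)/6=1705/1626
t_q=23/2 → seg 4, τ=1/2; S=3+1705/1626·τ+-1259/1084·τ²+1259/6504·τ³=56509/17344

  seg 0: a=2 b=1370/813 c=0 d=-92/813
  seg 1: a=4 b=-1114/813 c=-276/271 d=1475/6504
  seg 2: a=-1 b=-4427/1626 c=371/1084 d=2263/29268
  seg 3: a=-4 b=4613/3252 c=844/813 d=-7153/29268
  seg 4: a=3 b=1705/1626 c=-1259/1084 d=1259/6504
S(23/2) = 56509/17344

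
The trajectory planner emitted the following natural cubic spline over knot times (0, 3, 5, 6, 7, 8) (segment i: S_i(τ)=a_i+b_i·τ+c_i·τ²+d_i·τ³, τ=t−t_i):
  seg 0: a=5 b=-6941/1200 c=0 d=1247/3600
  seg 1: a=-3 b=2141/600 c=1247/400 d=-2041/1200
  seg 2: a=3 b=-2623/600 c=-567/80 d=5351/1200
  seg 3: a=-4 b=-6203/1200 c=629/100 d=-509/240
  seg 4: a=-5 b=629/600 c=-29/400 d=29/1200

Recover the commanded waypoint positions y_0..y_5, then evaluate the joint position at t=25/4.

y_0 = S_0(0) = a_0 = 5
y_1 = S_1(0) = a_1 = -3
y_2 = S_2(0) = a_2 = 3
y_3 = S_3(0) = a_3 = -4
y_4 = S_4(0) = a_4 = -5
y_5 = S_4(1) = -4
t_q=25/4 is in segment 3 (τ=1/4); S_3(τ)=-126267/25600

y_0=5 y_1=-3 y_2=3 y_3=-4 y_4=-5 y_5=-4
S(25/4) = -126267/25600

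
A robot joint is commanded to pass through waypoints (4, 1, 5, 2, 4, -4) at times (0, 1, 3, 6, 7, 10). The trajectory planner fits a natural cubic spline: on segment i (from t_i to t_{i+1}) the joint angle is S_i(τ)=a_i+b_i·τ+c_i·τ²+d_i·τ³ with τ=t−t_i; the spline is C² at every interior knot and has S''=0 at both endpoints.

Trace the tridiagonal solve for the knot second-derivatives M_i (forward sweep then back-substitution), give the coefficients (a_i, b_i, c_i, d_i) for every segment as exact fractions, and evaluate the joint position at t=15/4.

Δ: Δ0=-3, Δ1=2, Δ2=-1, Δ3=2, Δ4=-8/3
row 1: diag=6, rhs=30; c'=1/3, d'=5
row 2: denom=10−2·1/3=28/3; d'=(-18−2·5)/(28/3)=-3
row 3: denom=8−3·9/28=197/28; d'=(18−3·-3)/(197/28)=756/197
row 4: denom=8−1·28/197=1548/197; d'=(-28−1·756/197)/(1548/197)=-1568/387
back: M4=-1568/387
back: M3=756/197−28/197·-1568/387=1708/387
back: M2=-3−9/28·1708/387=-190/43
back: M1=5−1/3·-190/43=835/129
M: M0=0, M1=835/129, M2=-190/43, M3=1708/387, M4=-1568/387, M5=0
seg 0: a=4, c=M0/2=0, d=(M1−M0)/(6·1)=835/774, b=Δ0−h0·(2M0+M1)/6=-3157/774
seg 1: a=1, c=M1/2=835/258, d=(M2−M1)/(6·2)=-1405/1548, b=Δ1−h1·(2M1+M2)/6=-326/387
seg 2: a=5, c=M2/2=-95/43, d=(M3−M2)/(6·3)=1709/3483, b=Δ2−h2·(2M2+M3)/6=469/387
seg 3: a=2, c=M3/2=854/387, d=(M4−M3)/(6·1)=-182/129, b=Δ3−h3·(2M3+M4)/6=466/387
seg 4: a=4, c=M4/2=-784/387, d=(M5−M4)/(6·3)=784/3483, b=Δ4−h4·(2M4+M5)/6=536/387
t_q=15/4 → seg 2, τ=3/4; S=5+469/387·τ+-95/43·τ²+1709/3483·τ³=13411/2752

  seg 0: a=4 b=-3157/774 c=0 d=835/774
  seg 1: a=1 b=-326/387 c=835/258 d=-1405/1548
  seg 2: a=5 b=469/387 c=-95/43 d=1709/3483
  seg 3: a=2 b=466/387 c=854/387 d=-182/129
  seg 4: a=4 b=536/387 c=-784/387 d=784/3483
S(15/4) = 13411/2752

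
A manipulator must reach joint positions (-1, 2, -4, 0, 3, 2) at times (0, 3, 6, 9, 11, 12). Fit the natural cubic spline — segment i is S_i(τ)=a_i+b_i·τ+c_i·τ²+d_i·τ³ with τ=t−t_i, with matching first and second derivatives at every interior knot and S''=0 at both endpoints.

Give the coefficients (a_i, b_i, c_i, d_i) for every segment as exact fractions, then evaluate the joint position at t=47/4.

Δ: Δ0=1, Δ1=-2, Δ2=4/3, Δ3=3/2, Δ4=-1
row 1: diag=12, rhs=-18; c'=1/4, d'=-3/2
row 2: denom=12−3·1/4=45/4; d'=(20−3·-3/2)/(45/4)=98/45
row 3: denom=10−3·4/15=46/5; d'=(1−3·98/45)/(46/5)=-83/138
row 4: denom=6−2·5/23=128/23; d'=(-15−2·-83/138)/(128/23)=-119/48
back: M4=-119/48
back: M3=-83/138−5/23·-119/48=-1/16
back: M2=98/45−4/15·-1/16=79/36
back: M1=-3/2−1/4·79/36=-295/144
M: M0=0, M1=-295/144, M2=79/36, M3=-1/16, M4=-119/48, M5=0
seg 0: a=-1, c=M0/2=0, d=(M1−M0)/(6·3)=-295/2592, b=Δ0−h0·(2M0+M1)/6=583/288
seg 1: a=2, c=M1/2=-295/288, d=(M2−M1)/(6·3)=611/2592, b=Δ1−h1·(2M1+M2)/6=-151/144
seg 2: a=-4, c=M2/2=79/72, d=(M3−M2)/(6·3)=-325/2592, b=Δ2−h2·(2M2+M3)/6=-239/288
seg 3: a=0, c=M3/2=-1/32, d=(M4−M3)/(6·2)=-29/144, b=Δ3−h3·(2M3+M4)/6=341/144
seg 4: a=3, c=M4/2=-119/96, d=(M5−M4)/(6·1)=119/288, b=Δ4−h4·(2M4+M5)/6=-25/144
t_q=47/4 → seg 4, τ=3/4; S=3+-25/144·τ+-119/96·τ²+119/288·τ³=14419/6144

  seg 0: a=-1 b=583/288 c=0 d=-295/2592
  seg 1: a=2 b=-151/144 c=-295/288 d=611/2592
  seg 2: a=-4 b=-239/288 c=79/72 d=-325/2592
  seg 3: a=0 b=341/144 c=-1/32 d=-29/144
  seg 4: a=3 b=-25/144 c=-119/96 d=119/288
S(47/4) = 14419/6144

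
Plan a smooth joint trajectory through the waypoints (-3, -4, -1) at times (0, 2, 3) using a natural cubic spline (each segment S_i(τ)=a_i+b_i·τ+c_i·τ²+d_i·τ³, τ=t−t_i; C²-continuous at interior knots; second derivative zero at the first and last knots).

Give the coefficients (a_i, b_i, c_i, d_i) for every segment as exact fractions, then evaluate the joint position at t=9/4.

Δ: Δ0=-1/2, Δ1=3
row 1: diag=6, rhs=21; c'=1/6, d'=7/2
back: M1=7/2
M: M0=0, M1=7/2, M2=0
seg 0: a=-3, c=M0/2=0, d=(M1−M0)/(6·2)=7/24, b=Δ0−h0·(2M0+M1)/6=-5/3
seg 1: a=-4, c=M1/2=7/4, d=(M2−M1)/(6·1)=-7/12, b=Δ1−h1·(2M1+M2)/6=11/6
t_q=9/4 → seg 1, τ=1/4; S=-4+11/6·τ+7/4·τ²+-7/12·τ³=-881/256

  seg 0: a=-3 b=-5/3 c=0 d=7/24
  seg 1: a=-4 b=11/6 c=7/4 d=-7/12
S(9/4) = -881/256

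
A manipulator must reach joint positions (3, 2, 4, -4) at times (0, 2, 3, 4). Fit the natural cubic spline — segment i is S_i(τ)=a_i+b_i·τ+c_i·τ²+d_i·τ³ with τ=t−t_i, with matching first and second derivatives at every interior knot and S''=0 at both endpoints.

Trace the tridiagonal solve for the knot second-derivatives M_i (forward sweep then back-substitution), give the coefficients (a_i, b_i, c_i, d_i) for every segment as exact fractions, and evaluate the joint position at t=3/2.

  seg 0: a=3 b=-103/46 c=0 d=10/23
  seg 1: a=2 b=137/46 c=60/23 d=-165/46
  seg 2: a=4 b=-59/23 c=-375/46 d=125/46
S(3/2) = 51/46

Δ: Δ0=-1/2, Δ1=2, Δ2=-8
row 1: diag=6, rhs=15; c'=1/6, d'=5/2
row 2: denom=4−1·1/6=23/6; d'=(-60−1·5/2)/(23/6)=-375/23
back: M2=-375/23
back: M1=5/2−1/6·-375/23=120/23
M: M0=0, M1=120/23, M2=-375/23, M3=0
seg 0: a=3, c=M0/2=0, d=(M1−M0)/(6·2)=10/23, b=Δ0−h0·(2M0+M1)/6=-103/46
seg 1: a=2, c=M1/2=60/23, d=(M2−M1)/(6·1)=-165/46, b=Δ1−h1·(2M1+M2)/6=137/46
seg 2: a=4, c=M2/2=-375/46, d=(M3−M2)/(6·1)=125/46, b=Δ2−h2·(2M2+M3)/6=-59/23
t_q=3/2 → seg 0, τ=3/2; S=3+-103/46·τ+0·τ²+10/23·τ³=51/46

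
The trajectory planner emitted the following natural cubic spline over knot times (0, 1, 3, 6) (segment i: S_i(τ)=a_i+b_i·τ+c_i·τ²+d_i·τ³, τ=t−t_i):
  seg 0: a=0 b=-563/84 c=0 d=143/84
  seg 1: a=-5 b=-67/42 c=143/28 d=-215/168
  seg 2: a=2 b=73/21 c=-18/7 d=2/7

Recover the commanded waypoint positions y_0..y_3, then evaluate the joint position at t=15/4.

y_0 = S_0(0) = a_0 = 0
y_1 = S_1(0) = a_1 = -5
y_2 = S_2(0) = a_2 = 2
y_3 = S_2(3) = -3
t_q=15/4 is in segment 2 (τ=3/4); S_2(τ)=105/32

y_0=0 y_1=-5 y_2=2 y_3=-3
S(15/4) = 105/32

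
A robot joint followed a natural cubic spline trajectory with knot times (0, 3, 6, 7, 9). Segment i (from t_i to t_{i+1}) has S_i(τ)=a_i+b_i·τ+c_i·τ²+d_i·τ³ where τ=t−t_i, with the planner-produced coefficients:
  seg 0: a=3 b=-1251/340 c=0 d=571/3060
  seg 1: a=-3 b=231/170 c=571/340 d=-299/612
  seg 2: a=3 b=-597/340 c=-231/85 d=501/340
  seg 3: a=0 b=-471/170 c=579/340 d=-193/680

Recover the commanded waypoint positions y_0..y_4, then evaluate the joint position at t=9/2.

y_0 = S_0(0) = a_0 = 3
y_1 = S_1(0) = a_1 = -3
y_2 = S_2(0) = a_2 = 3
y_3 = S_3(0) = a_3 = 0
y_4 = S_3(2) = -1
t_q=9/2 is in segment 1 (τ=3/2); S_1(τ)=3177/2720

y_0=3 y_1=-3 y_2=3 y_3=0 y_4=-1
S(9/2) = 3177/2720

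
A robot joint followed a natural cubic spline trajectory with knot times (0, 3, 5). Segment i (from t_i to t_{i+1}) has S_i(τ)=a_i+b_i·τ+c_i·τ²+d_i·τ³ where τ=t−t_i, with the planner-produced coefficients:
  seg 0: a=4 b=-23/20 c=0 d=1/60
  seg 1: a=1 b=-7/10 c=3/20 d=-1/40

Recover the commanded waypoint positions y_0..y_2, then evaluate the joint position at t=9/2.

y_0 = S_0(0) = a_0 = 4
y_1 = S_1(0) = a_1 = 1
y_2 = S_1(2) = 0
t_q=9/2 is in segment 1 (τ=3/2); S_1(τ)=13/64

y_0=4 y_1=1 y_2=0
S(9/2) = 13/64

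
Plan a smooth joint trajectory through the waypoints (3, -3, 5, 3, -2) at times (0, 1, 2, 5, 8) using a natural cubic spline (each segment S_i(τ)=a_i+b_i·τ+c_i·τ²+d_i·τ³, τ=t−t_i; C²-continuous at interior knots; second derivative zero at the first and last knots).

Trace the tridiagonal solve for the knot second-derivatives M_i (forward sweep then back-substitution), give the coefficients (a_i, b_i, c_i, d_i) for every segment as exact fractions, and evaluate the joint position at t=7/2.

Δ: Δ0=-6, Δ1=8, Δ2=-2/3, Δ3=-5/3
row 1: diag=4, rhs=84; c'=1/4, d'=21
row 2: denom=8−1·1/4=31/4; d'=(-52−1·21)/(31/4)=-292/31
row 3: denom=12−3·12/31=336/31; d'=(-6−3·-292/31)/(336/31)=115/56
back: M3=115/56
back: M2=-292/31−12/31·115/56=-143/14
back: M1=21−1/4·-143/14=1319/56
M: M0=0, M1=1319/56, M2=-143/14, M3=115/56, M4=0
seg 0: a=3, c=M0/2=0, d=(M1−M0)/(6·1)=1319/336, b=Δ0−h0·(2M0+M1)/6=-3335/336
seg 1: a=-3, c=M1/2=1319/112, d=(M2−M1)/(6·1)=-1891/336, b=Δ1−h1·(2M1+M2)/6=311/168
seg 2: a=5, c=M2/2=-143/28, d=(M3−M2)/(6·3)=229/336, b=Δ2−h2·(2M2+M3)/6=409/48
seg 3: a=3, c=M3/2=115/112, d=(M4−M3)/(6·3)=-115/1008, b=Δ3−h3·(2M3+M4)/6=-625/168
t_q=7/2 → seg 2, τ=3/2; S=5+409/48·τ+-143/28·τ²+229/336·τ³=7697/896

  seg 0: a=3 b=-3335/336 c=0 d=1319/336
  seg 1: a=-3 b=311/168 c=1319/112 d=-1891/336
  seg 2: a=5 b=409/48 c=-143/28 d=229/336
  seg 3: a=3 b=-625/168 c=115/112 d=-115/1008
S(7/2) = 7697/896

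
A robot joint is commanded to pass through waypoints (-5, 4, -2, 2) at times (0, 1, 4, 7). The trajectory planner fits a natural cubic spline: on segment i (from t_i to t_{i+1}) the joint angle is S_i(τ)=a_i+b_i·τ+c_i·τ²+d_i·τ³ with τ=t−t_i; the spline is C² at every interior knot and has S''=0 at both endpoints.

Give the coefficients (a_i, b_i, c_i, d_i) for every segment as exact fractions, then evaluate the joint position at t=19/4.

  seg 0: a=-5 b=925/87 c=0 d=-142/87
  seg 1: a=4 b=499/87 c=-142/29 d=605/783
  seg 2: a=-2 b=-242/87 c=179/87 d=-179/783
S(19/4) = -5615/1856

Δ: Δ0=9, Δ1=-2, Δ2=4/3
row 1: diag=8, rhs=-66; c'=3/8, d'=-33/4
row 2: denom=12−3·3/8=87/8; d'=(20−3·-33/4)/(87/8)=358/87
back: M2=358/87
back: M1=-33/4−3/8·358/87=-284/29
M: M0=0, M1=-284/29, M2=358/87, M3=0
seg 0: a=-5, c=M0/2=0, d=(M1−M0)/(6·1)=-142/87, b=Δ0−h0·(2M0+M1)/6=925/87
seg 1: a=4, c=M1/2=-142/29, d=(M2−M1)/(6·3)=605/783, b=Δ1−h1·(2M1+M2)/6=499/87
seg 2: a=-2, c=M2/2=179/87, d=(M3−M2)/(6·3)=-179/783, b=Δ2−h2·(2M2+M3)/6=-242/87
t_q=19/4 → seg 2, τ=3/4; S=-2+-242/87·τ+179/87·τ²+-179/783·τ³=-5615/1856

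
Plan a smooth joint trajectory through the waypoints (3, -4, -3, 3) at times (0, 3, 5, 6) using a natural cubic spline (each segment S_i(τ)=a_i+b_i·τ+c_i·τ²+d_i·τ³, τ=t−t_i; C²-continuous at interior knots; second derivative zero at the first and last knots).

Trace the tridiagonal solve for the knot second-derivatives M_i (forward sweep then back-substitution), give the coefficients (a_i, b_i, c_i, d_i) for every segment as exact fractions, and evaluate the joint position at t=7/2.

Δ: Δ0=-7/3, Δ1=1/2, Δ2=6
row 1: diag=10, rhs=17; c'=1/5, d'=17/10
row 2: denom=6−2·1/5=28/5; d'=(33−2·17/10)/(28/5)=37/7
back: M2=37/7
back: M1=17/10−1/5·37/7=9/14
M: M0=0, M1=9/14, M2=37/7, M3=0
seg 0: a=3, c=M0/2=0, d=(M1−M0)/(6·3)=1/28, b=Δ0−h0·(2M0+M1)/6=-223/84
seg 1: a=-4, c=M1/2=9/28, d=(M2−M1)/(6·2)=65/168, b=Δ1−h1·(2M1+M2)/6=-71/42
seg 2: a=-3, c=M2/2=37/14, d=(M3−M2)/(6·1)=-37/42, b=Δ2−h2·(2M2+M3)/6=89/21
t_q=7/2 → seg 1, τ=1/2; S=-4+-71/42·τ+9/28·τ²+65/168·τ³=-2113/448

  seg 0: a=3 b=-223/84 c=0 d=1/28
  seg 1: a=-4 b=-71/42 c=9/28 d=65/168
  seg 2: a=-3 b=89/21 c=37/14 d=-37/42
S(7/2) = -2113/448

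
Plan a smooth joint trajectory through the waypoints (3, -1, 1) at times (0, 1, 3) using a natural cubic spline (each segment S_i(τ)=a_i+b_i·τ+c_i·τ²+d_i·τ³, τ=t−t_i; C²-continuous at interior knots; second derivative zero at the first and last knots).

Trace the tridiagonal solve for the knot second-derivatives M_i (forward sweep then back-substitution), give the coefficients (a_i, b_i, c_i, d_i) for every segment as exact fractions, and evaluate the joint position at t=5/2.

  seg 0: a=3 b=-29/6 c=0 d=5/6
  seg 1: a=-1 b=-7/3 c=5/2 d=-5/12
S(5/2) = -9/32

Δ: Δ0=-4, Δ1=1
row 1: diag=6, rhs=30; c'=1/3, d'=5
back: M1=5
M: M0=0, M1=5, M2=0
seg 0: a=3, c=M0/2=0, d=(M1−M0)/(6·1)=5/6, b=Δ0−h0·(2M0+M1)/6=-29/6
seg 1: a=-1, c=M1/2=5/2, d=(M2−M1)/(6·2)=-5/12, b=Δ1−h1·(2M1+M2)/6=-7/3
t_q=5/2 → seg 1, τ=3/2; S=-1+-7/3·τ+5/2·τ²+-5/12·τ³=-9/32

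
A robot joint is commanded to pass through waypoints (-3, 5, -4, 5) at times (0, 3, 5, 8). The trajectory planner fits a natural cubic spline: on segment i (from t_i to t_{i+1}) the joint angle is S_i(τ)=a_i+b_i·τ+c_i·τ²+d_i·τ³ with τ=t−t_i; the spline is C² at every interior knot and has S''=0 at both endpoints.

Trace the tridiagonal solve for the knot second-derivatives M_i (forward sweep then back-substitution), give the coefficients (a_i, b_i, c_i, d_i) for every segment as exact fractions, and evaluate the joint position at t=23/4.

  seg 0: a=-3 b=43/8 c=0 d=-65/216
  seg 1: a=5 b=-11/4 c=-65/24 d=11/12
  seg 2: a=-4 b=-31/12 c=67/24 d=-67/216
S(23/4) = -2303/512

Δ: Δ0=8/3, Δ1=-9/2, Δ2=3
row 1: diag=10, rhs=-43; c'=1/5, d'=-43/10
row 2: denom=10−2·1/5=48/5; d'=(45−2·-43/10)/(48/5)=67/12
back: M2=67/12
back: M1=-43/10−1/5·67/12=-65/12
M: M0=0, M1=-65/12, M2=67/12, M3=0
seg 0: a=-3, c=M0/2=0, d=(M1−M0)/(6·3)=-65/216, b=Δ0−h0·(2M0+M1)/6=43/8
seg 1: a=5, c=M1/2=-65/24, d=(M2−M1)/(6·2)=11/12, b=Δ1−h1·(2M1+M2)/6=-11/4
seg 2: a=-4, c=M2/2=67/24, d=(M3−M2)/(6·3)=-67/216, b=Δ2−h2·(2M2+M3)/6=-31/12
t_q=23/4 → seg 2, τ=3/4; S=-4+-31/12·τ+67/24·τ²+-67/216·τ³=-2303/512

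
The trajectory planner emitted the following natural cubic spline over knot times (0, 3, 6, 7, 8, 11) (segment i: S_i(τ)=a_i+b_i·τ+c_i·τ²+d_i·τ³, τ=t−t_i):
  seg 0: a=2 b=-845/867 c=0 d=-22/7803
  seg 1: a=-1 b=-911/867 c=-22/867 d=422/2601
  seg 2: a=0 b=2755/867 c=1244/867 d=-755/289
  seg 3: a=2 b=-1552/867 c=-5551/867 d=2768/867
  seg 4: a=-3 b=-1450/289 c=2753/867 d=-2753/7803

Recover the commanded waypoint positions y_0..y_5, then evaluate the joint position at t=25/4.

y_0=2 y_1=-1 y_2=0 y_3=2 y_4=-3 y_5=1
S(25/4) = 15597/18496

y_0 = S_0(0) = a_0 = 2
y_1 = S_1(0) = a_1 = -1
y_2 = S_2(0) = a_2 = 0
y_3 = S_3(0) = a_3 = 2
y_4 = S_4(0) = a_4 = -3
y_5 = S_4(3) = 1
t_q=25/4 is in segment 2 (τ=1/4); S_2(τ)=15597/18496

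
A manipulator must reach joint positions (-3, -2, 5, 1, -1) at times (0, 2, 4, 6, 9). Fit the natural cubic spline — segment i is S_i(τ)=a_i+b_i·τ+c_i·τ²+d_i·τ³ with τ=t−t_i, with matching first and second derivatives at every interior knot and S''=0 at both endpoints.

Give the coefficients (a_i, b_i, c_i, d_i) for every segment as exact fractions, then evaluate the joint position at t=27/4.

Δ: Δ0=1/2, Δ1=7/2, Δ2=-2, Δ3=-2/3
row 1: diag=8, rhs=18; c'=1/4, d'=9/4
row 2: denom=8−2·1/4=15/2; d'=(-33−2·9/4)/(15/2)=-5
row 3: denom=10−2·4/15=142/15; d'=(8−2·-5)/(142/15)=135/71
back: M3=135/71
back: M2=-5−4/15·135/71=-391/71
back: M1=9/4−1/4·-391/71=515/142
M: M0=0, M1=515/142, M2=-391/71, M3=135/71, M4=0
seg 0: a=-3, c=M0/2=0, d=(M1−M0)/(6·2)=515/1704, b=Δ0−h0·(2M0+M1)/6=-151/213
seg 1: a=-2, c=M1/2=515/284, d=(M2−M1)/(6·2)=-1297/1704, b=Δ1−h1·(2M1+M2)/6=1243/426
seg 2: a=5, c=M2/2=-391/142, d=(M3−M2)/(6·2)=263/426, b=Δ2−h2·(2M2+M3)/6=221/213
seg 3: a=1, c=M3/2=135/142, d=(M4−M3)/(6·3)=-15/142, b=Δ3−h3·(2M3+M4)/6=-547/213
t_q=27/4 → seg 3, τ=3/4; S=1+-547/213·τ+135/142·τ²+-15/142·τ³=-3961/9088

  seg 0: a=-3 b=-151/213 c=0 d=515/1704
  seg 1: a=-2 b=1243/426 c=515/284 d=-1297/1704
  seg 2: a=5 b=221/213 c=-391/142 d=263/426
  seg 3: a=1 b=-547/213 c=135/142 d=-15/142
S(27/4) = -3961/9088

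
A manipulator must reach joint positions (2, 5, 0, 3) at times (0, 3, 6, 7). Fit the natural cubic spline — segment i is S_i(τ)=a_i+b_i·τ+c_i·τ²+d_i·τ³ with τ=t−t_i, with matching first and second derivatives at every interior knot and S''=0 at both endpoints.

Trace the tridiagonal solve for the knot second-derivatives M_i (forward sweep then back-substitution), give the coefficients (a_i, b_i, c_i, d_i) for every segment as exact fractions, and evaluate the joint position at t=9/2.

Δ: Δ0=1, Δ1=-5/3, Δ2=3
row 1: diag=12, rhs=-16; c'=1/4, d'=-4/3
row 2: denom=8−3·1/4=29/4; d'=(28−3·-4/3)/(29/4)=128/29
back: M2=128/29
back: M1=-4/3−1/4·128/29=-212/87
M: M0=0, M1=-212/87, M2=128/29, M3=0
seg 0: a=2, c=M0/2=0, d=(M1−M0)/(6·3)=-106/783, b=Δ0−h0·(2M0+M1)/6=193/87
seg 1: a=5, c=M1/2=-106/87, d=(M2−M1)/(6·3)=298/783, b=Δ1−h1·(2M1+M2)/6=-125/87
seg 2: a=0, c=M2/2=64/29, d=(M3−M2)/(6·1)=-64/87, b=Δ2−h2·(2M2+M3)/6=133/87
t_q=9/2 → seg 1, τ=3/2; S=5+-125/87·τ+-106/87·τ²+298/783·τ³=161/116

  seg 0: a=2 b=193/87 c=0 d=-106/783
  seg 1: a=5 b=-125/87 c=-106/87 d=298/783
  seg 2: a=0 b=133/87 c=64/29 d=-64/87
S(9/2) = 161/116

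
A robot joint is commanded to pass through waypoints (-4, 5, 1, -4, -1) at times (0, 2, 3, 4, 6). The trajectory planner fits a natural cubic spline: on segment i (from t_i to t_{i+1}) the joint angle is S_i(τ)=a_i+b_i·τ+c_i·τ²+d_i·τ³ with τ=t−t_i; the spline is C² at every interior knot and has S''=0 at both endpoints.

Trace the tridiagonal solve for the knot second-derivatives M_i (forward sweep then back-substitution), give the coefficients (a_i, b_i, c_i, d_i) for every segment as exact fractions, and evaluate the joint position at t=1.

Δ: Δ0=9/2, Δ1=-4, Δ2=-5, Δ3=3/2
row 1: diag=6, rhs=-51; c'=1/6, d'=-17/2
row 2: denom=4−1·1/6=23/6; d'=(-6−1·-17/2)/(23/6)=15/23
row 3: denom=6−1·6/23=132/23; d'=(39−1·15/23)/(132/23)=147/22
back: M3=147/22
back: M2=15/23−6/23·147/22=-12/11
back: M1=-17/2−1/6·-12/11=-183/22
M: M0=0, M1=-183/22, M2=-12/11, M3=147/22, M4=0
seg 0: a=-4, c=M0/2=0, d=(M1−M0)/(6·2)=-61/88, b=Δ0−h0·(2M0+M1)/6=80/11
seg 1: a=5, c=M1/2=-183/44, d=(M2−M1)/(6·1)=53/44, b=Δ1−h1·(2M1+M2)/6=-23/22
seg 2: a=1, c=M2/2=-6/11, d=(M3−M2)/(6·1)=57/44, b=Δ2−h2·(2M2+M3)/6=-23/4
seg 3: a=-4, c=M3/2=147/44, d=(M4−M3)/(6·2)=-49/88, b=Δ3−h3·(2M3+M4)/6=-65/22
t_q=1 → seg 0, τ=1; S=-4+80/11·τ+0·τ²+-61/88·τ³=227/88

  seg 0: a=-4 b=80/11 c=0 d=-61/88
  seg 1: a=5 b=-23/22 c=-183/44 d=53/44
  seg 2: a=1 b=-23/4 c=-6/11 d=57/44
  seg 3: a=-4 b=-65/22 c=147/44 d=-49/88
S(1) = 227/88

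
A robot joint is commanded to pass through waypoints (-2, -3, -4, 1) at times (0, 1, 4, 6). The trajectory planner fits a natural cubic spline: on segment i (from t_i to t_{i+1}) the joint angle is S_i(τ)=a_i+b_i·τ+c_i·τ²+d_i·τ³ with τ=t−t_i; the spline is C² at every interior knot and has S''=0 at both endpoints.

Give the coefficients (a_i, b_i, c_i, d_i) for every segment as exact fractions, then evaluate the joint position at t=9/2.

  seg 0: a=-2 b=-415/426 c=0 d=-11/426
  seg 1: a=-3 b=-224/213 c=-11/142 d=15/142
  seg 2: a=-4 b=569/426 c=62/71 d=-31/213
S(9/2) = -1779/568

Δ: Δ0=-1, Δ1=-1/3, Δ2=5/2
row 1: diag=8, rhs=4; c'=3/8, d'=1/2
row 2: denom=10−3·3/8=71/8; d'=(17−3·1/2)/(71/8)=124/71
back: M2=124/71
back: M1=1/2−3/8·124/71=-11/71
M: M0=0, M1=-11/71, M2=124/71, M3=0
seg 0: a=-2, c=M0/2=0, d=(M1−M0)/(6·1)=-11/426, b=Δ0−h0·(2M0+M1)/6=-415/426
seg 1: a=-3, c=M1/2=-11/142, d=(M2−M1)/(6·3)=15/142, b=Δ1−h1·(2M1+M2)/6=-224/213
seg 2: a=-4, c=M2/2=62/71, d=(M3−M2)/(6·2)=-31/213, b=Δ2−h2·(2M2+M3)/6=569/426
t_q=9/2 → seg 2, τ=1/2; S=-4+569/426·τ+62/71·τ²+-31/213·τ³=-1779/568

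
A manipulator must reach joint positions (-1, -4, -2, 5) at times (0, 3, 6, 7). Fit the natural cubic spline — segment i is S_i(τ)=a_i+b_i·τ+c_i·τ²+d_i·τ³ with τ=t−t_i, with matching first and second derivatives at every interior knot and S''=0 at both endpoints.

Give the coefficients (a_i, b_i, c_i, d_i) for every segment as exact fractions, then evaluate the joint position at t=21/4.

Δ: Δ0=-1, Δ1=2/3, Δ2=7
row 1: diag=12, rhs=10; c'=1/4, d'=5/6
row 2: denom=8−3·1/4=29/4; d'=(38−3·5/6)/(29/4)=142/29
back: M2=142/29
back: M1=5/6−1/4·142/29=-34/87
M: M0=0, M1=-34/87, M2=142/29, M3=0
seg 0: a=-1, c=M0/2=0, d=(M1−M0)/(6·3)=-17/783, b=Δ0−h0·(2M0+M1)/6=-70/87
seg 1: a=-4, c=M1/2=-17/87, d=(M2−M1)/(6·3)=230/783, b=Δ1−h1·(2M1+M2)/6=-121/87
seg 2: a=-2, c=M2/2=71/29, d=(M3−M2)/(6·1)=-71/87, b=Δ2−h2·(2M2+M3)/6=467/87
t_q=21/4 → seg 1, τ=9/4; S=-4+-121/87·τ+-17/87·τ²+230/783·τ³=-4429/928

  seg 0: a=-1 b=-70/87 c=0 d=-17/783
  seg 1: a=-4 b=-121/87 c=-17/87 d=230/783
  seg 2: a=-2 b=467/87 c=71/29 d=-71/87
S(21/4) = -4429/928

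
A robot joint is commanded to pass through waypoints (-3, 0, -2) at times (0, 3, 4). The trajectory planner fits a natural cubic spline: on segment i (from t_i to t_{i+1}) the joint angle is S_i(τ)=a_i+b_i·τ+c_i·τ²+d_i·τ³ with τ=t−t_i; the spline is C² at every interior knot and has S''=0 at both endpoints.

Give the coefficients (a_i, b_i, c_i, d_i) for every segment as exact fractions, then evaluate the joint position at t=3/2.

Δ: Δ0=1, Δ1=-2
row 1: diag=8, rhs=-18; c'=1/8, d'=-9/4
back: M1=-9/4
M: M0=0, M1=-9/4, M2=0
seg 0: a=-3, c=M0/2=0, d=(M1−M0)/(6·3)=-1/8, b=Δ0−h0·(2M0+M1)/6=17/8
seg 1: a=0, c=M1/2=-9/8, d=(M2−M1)/(6·1)=3/8, b=Δ1−h1·(2M1+M2)/6=-5/4
t_q=3/2 → seg 0, τ=3/2; S=-3+17/8·τ+0·τ²+-1/8·τ³=-15/64

  seg 0: a=-3 b=17/8 c=0 d=-1/8
  seg 1: a=0 b=-5/4 c=-9/8 d=3/8
S(3/2) = -15/64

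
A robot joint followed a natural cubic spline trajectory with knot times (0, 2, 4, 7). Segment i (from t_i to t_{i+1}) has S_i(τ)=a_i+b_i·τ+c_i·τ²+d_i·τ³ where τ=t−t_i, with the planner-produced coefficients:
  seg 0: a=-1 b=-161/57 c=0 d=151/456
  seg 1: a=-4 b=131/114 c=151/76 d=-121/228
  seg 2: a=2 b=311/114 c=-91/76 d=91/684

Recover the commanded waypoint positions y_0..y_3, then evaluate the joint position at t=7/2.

y_0 = S_0(0) = a_0 = -1
y_1 = S_1(0) = a_1 = -4
y_2 = S_2(0) = a_2 = 2
y_3 = S_2(3) = 3
t_q=7/2 is in segment 1 (τ=3/2); S_1(τ)=245/608

y_0=-1 y_1=-4 y_2=2 y_3=3
S(7/2) = 245/608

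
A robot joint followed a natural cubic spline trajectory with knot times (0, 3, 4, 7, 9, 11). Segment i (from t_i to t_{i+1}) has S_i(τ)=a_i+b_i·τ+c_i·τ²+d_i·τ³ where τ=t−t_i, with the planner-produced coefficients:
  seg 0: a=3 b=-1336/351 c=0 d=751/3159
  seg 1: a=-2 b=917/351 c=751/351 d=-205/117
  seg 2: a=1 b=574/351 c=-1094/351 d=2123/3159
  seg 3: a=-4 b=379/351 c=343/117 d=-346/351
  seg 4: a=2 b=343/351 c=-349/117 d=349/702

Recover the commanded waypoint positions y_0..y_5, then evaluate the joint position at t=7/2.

y_0 = S_0(0) = a_0 = 3
y_1 = S_1(0) = a_1 = -2
y_2 = S_2(0) = a_2 = 1
y_3 = S_3(0) = a_3 = -4
y_4 = S_4(0) = a_4 = 2
y_5 = S_4(2) = -4
t_q=7/2 is in segment 1 (τ=1/2); S_1(τ)=-1061/2808

y_0=3 y_1=-2 y_2=1 y_3=-4 y_4=2 y_5=-4
S(7/2) = -1061/2808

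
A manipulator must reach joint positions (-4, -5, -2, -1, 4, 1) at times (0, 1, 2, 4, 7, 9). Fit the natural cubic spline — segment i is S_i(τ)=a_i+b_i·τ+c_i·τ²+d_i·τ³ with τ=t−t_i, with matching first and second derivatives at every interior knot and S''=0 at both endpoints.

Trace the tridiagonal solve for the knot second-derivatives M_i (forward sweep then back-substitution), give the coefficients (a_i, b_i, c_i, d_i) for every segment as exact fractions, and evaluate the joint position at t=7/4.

  seg 0: a=-4 b=-25361/11598 c=0 d=13763/11598
  seg 1: a=-5 b=7964/5799 c=13763/3866 d=-22423/11598
  seg 2: a=-2 b=31237/11598 c=-4330/1933 d=13261/23196
  seg 3: a=-1 b=6883/11598 c=4601/3866 d=-1609/5799
  seg 4: a=4 b=2815/11598 c=-5053/3866 d=5053/23196
S(7/4) = -688611/247424

Δ: Δ0=-1, Δ1=3, Δ2=1/2, Δ3=5/3, Δ4=-3/2
row 1: diag=4, rhs=24; c'=1/4, d'=6
row 2: denom=6−1·1/4=23/4; d'=(-15−1·6)/(23/4)=-84/23
row 3: denom=10−2·8/23=214/23; d'=(7−2·-84/23)/(214/23)=329/214
row 4: denom=10−3·69/214=1933/214; d'=(-19−3·329/214)/(1933/214)=-5053/1933
back: M4=-5053/1933
back: M3=329/214−69/214·-5053/1933=4601/1933
back: M2=-84/23−8/23·4601/1933=-8660/1933
back: M1=6−1/4·-8660/1933=13763/1933
M: M0=0, M1=13763/1933, M2=-8660/1933, M3=4601/1933, M4=-5053/1933, M5=0
seg 0: a=-4, c=M0/2=0, d=(M1−M0)/(6·1)=13763/11598, b=Δ0−h0·(2M0+M1)/6=-25361/11598
seg 1: a=-5, c=M1/2=13763/3866, d=(M2−M1)/(6·1)=-22423/11598, b=Δ1−h1·(2M1+M2)/6=7964/5799
seg 2: a=-2, c=M2/2=-4330/1933, d=(M3−M2)/(6·2)=13261/23196, b=Δ2−h2·(2M2+M3)/6=31237/11598
seg 3: a=-1, c=M3/2=4601/3866, d=(M4−M3)/(6·3)=-1609/5799, b=Δ3−h3·(2M3+M4)/6=6883/11598
seg 4: a=4, c=M4/2=-5053/3866, d=(M5−M4)/(6·2)=5053/23196, b=Δ4−h4·(2M4+M5)/6=2815/11598
t_q=7/4 → seg 1, τ=3/4; S=-5+7964/5799·τ+13763/3866·τ²+-22423/11598·τ³=-688611/247424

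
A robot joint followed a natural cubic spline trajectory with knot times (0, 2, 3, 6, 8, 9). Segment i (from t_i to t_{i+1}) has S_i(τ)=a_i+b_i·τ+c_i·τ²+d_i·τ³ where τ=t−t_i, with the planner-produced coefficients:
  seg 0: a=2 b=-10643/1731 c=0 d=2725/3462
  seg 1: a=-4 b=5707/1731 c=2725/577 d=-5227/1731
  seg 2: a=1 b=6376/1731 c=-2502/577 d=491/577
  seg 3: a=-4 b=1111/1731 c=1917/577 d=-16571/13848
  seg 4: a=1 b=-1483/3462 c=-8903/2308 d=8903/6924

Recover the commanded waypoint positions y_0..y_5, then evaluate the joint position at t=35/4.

y_0=2 y_1=-4 y_2=1 y_3=-4 y_4=1 y_5=-2
S(35/4) = -140125/147712

y_0 = S_0(0) = a_0 = 2
y_1 = S_1(0) = a_1 = -4
y_2 = S_2(0) = a_2 = 1
y_3 = S_3(0) = a_3 = -4
y_4 = S_4(0) = a_4 = 1
y_5 = S_4(1) = -2
t_q=35/4 is in segment 4 (τ=3/4); S_4(τ)=-140125/147712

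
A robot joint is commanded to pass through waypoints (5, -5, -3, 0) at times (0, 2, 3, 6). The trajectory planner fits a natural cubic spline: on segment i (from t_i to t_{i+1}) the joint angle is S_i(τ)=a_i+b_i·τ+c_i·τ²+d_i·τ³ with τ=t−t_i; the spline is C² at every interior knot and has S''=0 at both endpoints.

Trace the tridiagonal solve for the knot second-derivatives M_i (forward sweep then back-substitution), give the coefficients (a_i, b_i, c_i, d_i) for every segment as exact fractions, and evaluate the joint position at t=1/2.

Δ: Δ0=-5, Δ1=2, Δ2=1
row 1: diag=6, rhs=42; c'=1/6, d'=7
row 2: denom=8−1·1/6=47/6; d'=(-6−1·7)/(47/6)=-78/47
back: M2=-78/47
back: M1=7−1/6·-78/47=342/47
M: M0=0, M1=342/47, M2=-78/47, M3=0
seg 0: a=5, c=M0/2=0, d=(M1−M0)/(6·2)=57/94, b=Δ0−h0·(2M0+M1)/6=-349/47
seg 1: a=-5, c=M1/2=171/47, d=(M2−M1)/(6·1)=-70/47, b=Δ1−h1·(2M1+M2)/6=-7/47
seg 2: a=-3, c=M2/2=-39/47, d=(M3−M2)/(6·3)=13/141, b=Δ2−h2·(2M2+M3)/6=125/47
t_q=1/2 → seg 0, τ=1/2; S=5+-349/47·τ+0·τ²+57/94·τ³=1025/752

  seg 0: a=5 b=-349/47 c=0 d=57/94
  seg 1: a=-5 b=-7/47 c=171/47 d=-70/47
  seg 2: a=-3 b=125/47 c=-39/47 d=13/141
S(1/2) = 1025/752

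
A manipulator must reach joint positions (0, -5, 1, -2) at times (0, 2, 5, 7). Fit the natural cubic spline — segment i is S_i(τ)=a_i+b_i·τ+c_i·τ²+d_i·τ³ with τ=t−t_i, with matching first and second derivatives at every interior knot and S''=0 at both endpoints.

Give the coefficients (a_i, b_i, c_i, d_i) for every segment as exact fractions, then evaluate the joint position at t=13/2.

  seg 0: a=0 b=-677/182 c=0 d=111/364
  seg 1: a=-5 b=-11/182 c=333/182 d=-8/21
  seg 2: a=1 b=115/182 c=-291/182 d=97/364
S(13/2) = -2185/2912

Δ: Δ0=-5/2, Δ1=2, Δ2=-3/2
row 1: diag=10, rhs=27; c'=3/10, d'=27/10
row 2: denom=10−3·3/10=91/10; d'=(-21−3·27/10)/(91/10)=-291/91
back: M2=-291/91
back: M1=27/10−3/10·-291/91=333/91
M: M0=0, M1=333/91, M2=-291/91, M3=0
seg 0: a=0, c=M0/2=0, d=(M1−M0)/(6·2)=111/364, b=Δ0−h0·(2M0+M1)/6=-677/182
seg 1: a=-5, c=M1/2=333/182, d=(M2−M1)/(6·3)=-8/21, b=Δ1−h1·(2M1+M2)/6=-11/182
seg 2: a=1, c=M2/2=-291/182, d=(M3−M2)/(6·2)=97/364, b=Δ2−h2·(2M2+M3)/6=115/182
t_q=13/2 → seg 2, τ=3/2; S=1+115/182·τ+-291/182·τ²+97/364·τ³=-2185/2912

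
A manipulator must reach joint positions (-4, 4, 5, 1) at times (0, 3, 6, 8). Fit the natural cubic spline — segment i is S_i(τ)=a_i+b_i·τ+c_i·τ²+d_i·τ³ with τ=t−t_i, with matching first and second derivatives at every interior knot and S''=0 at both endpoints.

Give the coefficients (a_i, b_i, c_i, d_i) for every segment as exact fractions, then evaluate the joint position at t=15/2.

Δ: Δ0=8/3, Δ1=1/3, Δ2=-2
row 1: diag=12, rhs=-14; c'=1/4, d'=-7/6
row 2: denom=10−3·1/4=37/4; d'=(-14−3·-7/6)/(37/4)=-42/37
back: M2=-42/37
back: M1=-7/6−1/4·-42/37=-98/111
M: M0=0, M1=-98/111, M2=-42/37, M3=0
seg 0: a=-4, c=M0/2=0, d=(M1−M0)/(6·3)=-49/999, b=Δ0−h0·(2M0+M1)/6=115/37
seg 1: a=4, c=M1/2=-49/111, d=(M2−M1)/(6·3)=-14/999, b=Δ1−h1·(2M1+M2)/6=66/37
seg 2: a=5, c=M2/2=-21/37, d=(M3−M2)/(6·2)=7/74, b=Δ2−h2·(2M2+M3)/6=-46/37
t_q=15/2 → seg 2, τ=3/2; S=5+-46/37·τ+-21/37·τ²+7/74·τ³=1289/592

  seg 0: a=-4 b=115/37 c=0 d=-49/999
  seg 1: a=4 b=66/37 c=-49/111 d=-14/999
  seg 2: a=5 b=-46/37 c=-21/37 d=7/74
S(15/2) = 1289/592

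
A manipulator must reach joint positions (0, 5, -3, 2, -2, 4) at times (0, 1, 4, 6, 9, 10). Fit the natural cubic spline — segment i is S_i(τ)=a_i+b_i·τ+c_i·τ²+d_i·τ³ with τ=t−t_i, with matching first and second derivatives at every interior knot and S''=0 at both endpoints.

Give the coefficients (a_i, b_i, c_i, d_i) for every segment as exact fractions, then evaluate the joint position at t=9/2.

  seg 0: a=0 b=61079/9570 c=0 d=-13229/9570
  seg 1: a=5 b=10696/4785 c=-13229/3190 d=6559/7830
  seg 2: a=-3 b=-283/9570 c=16231/4785 d=-117/110
  seg 3: a=2 b=7417/9570 c=-14306/4785 d=5969/7830
  seg 4: a=-2 b=16361/4785 c=12349/3190 d=-12349/9570
S(9/2) = -58689/25520

Δ: Δ0=5, Δ1=-8/3, Δ2=5/2, Δ3=-4/3, Δ4=6
row 1: diag=8, rhs=-46; c'=3/8, d'=-23/4
row 2: denom=10−3·3/8=71/8; d'=(31−3·-23/4)/(71/8)=386/71
row 3: denom=10−2·16/71=678/71; d'=(-23−2·386/71)/(678/71)=-2405/678
row 4: denom=8−3·71/226=1595/226; d'=(44−3·-2405/678)/(1595/226)=12349/1595
back: M4=12349/1595
back: M3=-2405/678−71/226·12349/1595=-28612/4785
back: M2=386/71−16/71·-28612/4785=32462/4785
back: M1=-23/4−3/8·32462/4785=-13229/1595
M: M0=0, M1=-13229/1595, M2=32462/4785, M3=-28612/4785, M4=12349/1595, M5=0
seg 0: a=0, c=M0/2=0, d=(M1−M0)/(6·1)=-13229/9570, b=Δ0−h0·(2M0+M1)/6=61079/9570
seg 1: a=5, c=M1/2=-13229/3190, d=(M2−M1)/(6·3)=6559/7830, b=Δ1−h1·(2M1+M2)/6=10696/4785
seg 2: a=-3, c=M2/2=16231/4785, d=(M3−M2)/(6·2)=-117/110, b=Δ2−h2·(2M2+M3)/6=-283/9570
seg 3: a=2, c=M3/2=-14306/4785, d=(M4−M3)/(6·3)=5969/7830, b=Δ3−h3·(2M3+M4)/6=7417/9570
seg 4: a=-2, c=M4/2=12349/3190, d=(M5−M4)/(6·1)=-12349/9570, b=Δ4−h4·(2M4+M5)/6=16361/4785
t_q=9/2 → seg 2, τ=1/2; S=-3+-283/9570·τ+16231/4785·τ²+-117/110·τ³=-58689/25520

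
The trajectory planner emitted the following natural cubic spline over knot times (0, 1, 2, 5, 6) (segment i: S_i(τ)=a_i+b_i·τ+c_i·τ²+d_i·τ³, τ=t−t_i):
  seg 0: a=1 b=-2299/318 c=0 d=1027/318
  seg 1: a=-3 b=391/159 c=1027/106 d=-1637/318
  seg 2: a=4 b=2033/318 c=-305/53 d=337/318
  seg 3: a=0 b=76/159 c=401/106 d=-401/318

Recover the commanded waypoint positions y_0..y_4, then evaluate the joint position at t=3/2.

y_0 = S_0(0) = a_0 = 1
y_1 = S_1(0) = a_1 = -3
y_2 = S_2(0) = a_2 = 4
y_3 = S_3(0) = a_3 = 0
y_4 = S_3(1) = 3
t_q=3/2 is in segment 1 (τ=1/2); S_1(τ)=7/848

y_0=1 y_1=-3 y_2=4 y_3=0 y_4=3
S(3/2) = 7/848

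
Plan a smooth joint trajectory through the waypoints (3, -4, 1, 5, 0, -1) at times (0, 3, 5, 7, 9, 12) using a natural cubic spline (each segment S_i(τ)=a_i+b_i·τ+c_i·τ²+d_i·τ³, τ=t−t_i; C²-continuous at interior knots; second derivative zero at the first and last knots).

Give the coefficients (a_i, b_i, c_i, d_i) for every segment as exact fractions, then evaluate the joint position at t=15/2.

  seg 0: a=3 b=-319/84 c=0 d=41/252
  seg 1: a=-4 b=25/42 c=41/28 d=-43/168
  seg 2: a=1 b=71/21 c=-1/14 d=-13/42
  seg 3: a=5 b=-13/21 c=-27/14 d=83/168
  seg 4: a=0 b=-101/42 c=29/28 d=-29/252
S(15/2) = 1913/448

Δ: Δ0=-7/3, Δ1=5/2, Δ2=2, Δ3=-5/2, Δ4=-1/3
row 1: diag=10, rhs=29; c'=1/5, d'=29/10
row 2: denom=8−2·1/5=38/5; d'=(-3−2·29/10)/(38/5)=-22/19
row 3: denom=8−2·5/19=142/19; d'=(-27−2·-22/19)/(142/19)=-469/142
row 4: denom=10−2·19/71=672/71; d'=(13−2·-469/142)/(672/71)=29/14
back: M4=29/14
back: M3=-469/142−19/71·29/14=-27/7
back: M2=-22/19−5/19·-27/7=-1/7
back: M1=29/10−1/5·-1/7=41/14
M: M0=0, M1=41/14, M2=-1/7, M3=-27/7, M4=29/14, M5=0
seg 0: a=3, c=M0/2=0, d=(M1−M0)/(6·3)=41/252, b=Δ0−h0·(2M0+M1)/6=-319/84
seg 1: a=-4, c=M1/2=41/28, d=(M2−M1)/(6·2)=-43/168, b=Δ1−h1·(2M1+M2)/6=25/42
seg 2: a=1, c=M2/2=-1/14, d=(M3−M2)/(6·2)=-13/42, b=Δ2−h2·(2M2+M3)/6=71/21
seg 3: a=5, c=M3/2=-27/14, d=(M4−M3)/(6·2)=83/168, b=Δ3−h3·(2M3+M4)/6=-13/21
seg 4: a=0, c=M4/2=29/28, d=(M5−M4)/(6·3)=-29/252, b=Δ4−h4·(2M4+M5)/6=-101/42
t_q=15/2 → seg 3, τ=1/2; S=5+-13/21·τ+-27/14·τ²+83/168·τ³=1913/448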